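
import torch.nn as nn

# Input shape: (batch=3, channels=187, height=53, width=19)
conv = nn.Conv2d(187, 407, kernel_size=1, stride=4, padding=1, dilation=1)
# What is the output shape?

Input shape: (3, 187, 53, 19)
Output shape: (3, 407, 14, 6)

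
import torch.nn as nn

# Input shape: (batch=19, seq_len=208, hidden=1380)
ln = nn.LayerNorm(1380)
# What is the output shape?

Input shape: (19, 208, 1380)
Output shape: (19, 208, 1380)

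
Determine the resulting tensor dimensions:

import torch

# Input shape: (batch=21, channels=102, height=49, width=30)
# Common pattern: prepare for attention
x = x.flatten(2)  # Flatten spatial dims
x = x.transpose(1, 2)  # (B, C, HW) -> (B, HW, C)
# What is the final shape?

Input shape: (21, 102, 49, 30)
  -> after flatten(2): (21, 102, 1470)
Output shape: (21, 1470, 102)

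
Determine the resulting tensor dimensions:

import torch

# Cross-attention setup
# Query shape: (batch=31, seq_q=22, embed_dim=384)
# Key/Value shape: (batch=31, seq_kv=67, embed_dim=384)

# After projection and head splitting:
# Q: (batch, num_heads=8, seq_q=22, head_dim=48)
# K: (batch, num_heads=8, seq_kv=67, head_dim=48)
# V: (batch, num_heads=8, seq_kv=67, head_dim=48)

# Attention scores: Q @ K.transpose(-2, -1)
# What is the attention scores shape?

Input shape: (31, 22, 384)
Output shape: (31, 8, 22, 67)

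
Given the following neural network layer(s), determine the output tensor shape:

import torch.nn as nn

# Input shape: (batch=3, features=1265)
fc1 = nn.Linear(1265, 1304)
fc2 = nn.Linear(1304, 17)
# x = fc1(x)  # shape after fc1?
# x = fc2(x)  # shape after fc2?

Input shape: (3, 1265)
  -> after fc1: (3, 1304)
Output shape: (3, 17)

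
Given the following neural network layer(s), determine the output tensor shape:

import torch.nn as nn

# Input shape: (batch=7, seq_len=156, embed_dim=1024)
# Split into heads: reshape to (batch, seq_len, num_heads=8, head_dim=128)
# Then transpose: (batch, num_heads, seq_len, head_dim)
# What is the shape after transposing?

Input shape: (7, 156, 1024)
  -> after reshape: (7, 156, 8, 128)
Output shape: (7, 8, 156, 128)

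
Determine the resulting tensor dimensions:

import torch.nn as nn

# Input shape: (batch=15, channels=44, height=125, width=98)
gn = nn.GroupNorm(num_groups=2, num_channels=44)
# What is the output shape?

Input shape: (15, 44, 125, 98)
Output shape: (15, 44, 125, 98)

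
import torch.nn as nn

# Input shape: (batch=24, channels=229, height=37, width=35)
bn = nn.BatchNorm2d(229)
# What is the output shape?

Input shape: (24, 229, 37, 35)
Output shape: (24, 229, 37, 35)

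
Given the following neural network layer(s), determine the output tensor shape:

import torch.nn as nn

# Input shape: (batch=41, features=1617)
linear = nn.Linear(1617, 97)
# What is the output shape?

Input shape: (41, 1617)
Output shape: (41, 97)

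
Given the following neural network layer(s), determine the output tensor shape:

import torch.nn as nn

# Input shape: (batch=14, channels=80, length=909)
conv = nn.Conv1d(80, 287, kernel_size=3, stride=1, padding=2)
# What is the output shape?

Input shape: (14, 80, 909)
Output shape: (14, 287, 911)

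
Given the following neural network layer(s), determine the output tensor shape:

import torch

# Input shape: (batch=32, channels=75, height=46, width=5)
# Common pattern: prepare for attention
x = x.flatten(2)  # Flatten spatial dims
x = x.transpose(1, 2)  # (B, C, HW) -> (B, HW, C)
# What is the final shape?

Input shape: (32, 75, 46, 5)
  -> after flatten(2): (32, 75, 230)
Output shape: (32, 230, 75)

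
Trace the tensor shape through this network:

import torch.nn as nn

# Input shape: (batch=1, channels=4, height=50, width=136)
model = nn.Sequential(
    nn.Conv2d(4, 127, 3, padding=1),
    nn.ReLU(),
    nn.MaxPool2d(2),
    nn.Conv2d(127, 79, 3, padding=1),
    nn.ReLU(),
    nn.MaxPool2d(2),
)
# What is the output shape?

Input shape: (1, 4, 50, 136)
  -> after first Conv2d: (1, 127, 50, 136)
  -> after first MaxPool2d: (1, 127, 25, 68)
  -> after second Conv2d: (1, 79, 25, 68)
Output shape: (1, 79, 12, 34)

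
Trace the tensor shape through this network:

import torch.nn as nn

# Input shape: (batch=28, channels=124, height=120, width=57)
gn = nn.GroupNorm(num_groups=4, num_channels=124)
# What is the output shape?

Input shape: (28, 124, 120, 57)
Output shape: (28, 124, 120, 57)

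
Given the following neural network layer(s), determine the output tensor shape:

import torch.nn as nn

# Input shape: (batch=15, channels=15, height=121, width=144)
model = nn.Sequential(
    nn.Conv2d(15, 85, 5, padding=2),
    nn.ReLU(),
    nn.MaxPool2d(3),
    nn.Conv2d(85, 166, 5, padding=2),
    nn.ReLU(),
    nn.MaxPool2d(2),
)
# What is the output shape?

Input shape: (15, 15, 121, 144)
  -> after first Conv2d: (15, 85, 121, 144)
  -> after first MaxPool2d: (15, 85, 40, 48)
  -> after second Conv2d: (15, 166, 40, 48)
Output shape: (15, 166, 20, 24)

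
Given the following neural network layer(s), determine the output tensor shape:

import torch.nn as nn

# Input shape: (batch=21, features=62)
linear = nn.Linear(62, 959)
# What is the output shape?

Input shape: (21, 62)
Output shape: (21, 959)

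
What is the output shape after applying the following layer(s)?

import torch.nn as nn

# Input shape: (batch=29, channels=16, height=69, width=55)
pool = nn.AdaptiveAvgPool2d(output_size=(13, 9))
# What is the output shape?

Input shape: (29, 16, 69, 55)
Output shape: (29, 16, 13, 9)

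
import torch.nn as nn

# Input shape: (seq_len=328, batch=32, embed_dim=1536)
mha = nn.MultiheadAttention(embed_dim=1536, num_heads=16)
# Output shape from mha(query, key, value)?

Input shape: (328, 32, 1536)
Output shape: (328, 32, 1536)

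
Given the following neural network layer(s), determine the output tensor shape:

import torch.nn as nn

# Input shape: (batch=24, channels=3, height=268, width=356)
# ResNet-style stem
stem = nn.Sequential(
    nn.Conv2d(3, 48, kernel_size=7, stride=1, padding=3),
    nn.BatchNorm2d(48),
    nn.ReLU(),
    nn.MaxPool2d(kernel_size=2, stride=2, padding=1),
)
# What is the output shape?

Input shape: (24, 3, 268, 356)
  -> after Conv2d 7x7 stride=1: (24, 48, 268, 356)
Output shape: (24, 48, 135, 179)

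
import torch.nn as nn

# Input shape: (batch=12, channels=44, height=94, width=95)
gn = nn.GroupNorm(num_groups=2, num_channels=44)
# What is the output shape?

Input shape: (12, 44, 94, 95)
Output shape: (12, 44, 94, 95)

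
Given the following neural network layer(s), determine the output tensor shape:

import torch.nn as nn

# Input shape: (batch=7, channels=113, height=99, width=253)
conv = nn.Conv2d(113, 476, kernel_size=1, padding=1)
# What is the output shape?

Input shape: (7, 113, 99, 253)
Output shape: (7, 476, 101, 255)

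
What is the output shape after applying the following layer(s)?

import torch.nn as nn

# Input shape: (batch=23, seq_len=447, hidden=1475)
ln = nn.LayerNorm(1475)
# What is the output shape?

Input shape: (23, 447, 1475)
Output shape: (23, 447, 1475)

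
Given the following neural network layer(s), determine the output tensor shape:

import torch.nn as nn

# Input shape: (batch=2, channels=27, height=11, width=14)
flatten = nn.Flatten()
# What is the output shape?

Input shape: (2, 27, 11, 14)
Output shape: (2, 4158)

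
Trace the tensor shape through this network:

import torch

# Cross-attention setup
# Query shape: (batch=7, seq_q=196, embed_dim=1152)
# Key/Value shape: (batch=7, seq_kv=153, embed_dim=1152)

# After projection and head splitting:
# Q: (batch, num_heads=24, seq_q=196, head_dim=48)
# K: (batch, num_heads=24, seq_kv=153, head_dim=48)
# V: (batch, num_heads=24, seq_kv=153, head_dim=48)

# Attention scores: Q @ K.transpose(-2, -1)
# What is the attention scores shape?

Input shape: (7, 196, 1152)
Output shape: (7, 24, 196, 153)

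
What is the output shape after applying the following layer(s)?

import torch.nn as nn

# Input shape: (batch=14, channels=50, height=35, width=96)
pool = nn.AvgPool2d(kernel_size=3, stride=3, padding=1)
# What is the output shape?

Input shape: (14, 50, 35, 96)
Output shape: (14, 50, 12, 32)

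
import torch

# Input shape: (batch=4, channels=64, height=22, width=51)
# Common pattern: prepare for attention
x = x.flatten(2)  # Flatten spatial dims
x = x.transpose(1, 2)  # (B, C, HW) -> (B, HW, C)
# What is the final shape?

Input shape: (4, 64, 22, 51)
  -> after flatten(2): (4, 64, 1122)
Output shape: (4, 1122, 64)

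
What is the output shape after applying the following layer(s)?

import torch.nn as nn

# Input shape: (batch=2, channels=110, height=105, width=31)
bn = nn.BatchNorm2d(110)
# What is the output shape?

Input shape: (2, 110, 105, 31)
Output shape: (2, 110, 105, 31)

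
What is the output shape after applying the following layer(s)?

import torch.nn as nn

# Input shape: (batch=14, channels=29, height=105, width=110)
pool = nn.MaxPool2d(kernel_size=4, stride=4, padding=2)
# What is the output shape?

Input shape: (14, 29, 105, 110)
Output shape: (14, 29, 27, 28)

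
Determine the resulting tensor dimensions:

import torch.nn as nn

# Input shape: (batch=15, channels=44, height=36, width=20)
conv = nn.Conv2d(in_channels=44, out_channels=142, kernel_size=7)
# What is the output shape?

Input shape: (15, 44, 36, 20)
Output shape: (15, 142, 30, 14)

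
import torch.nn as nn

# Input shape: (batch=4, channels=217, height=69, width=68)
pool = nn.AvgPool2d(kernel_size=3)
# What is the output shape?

Input shape: (4, 217, 69, 68)
Output shape: (4, 217, 23, 22)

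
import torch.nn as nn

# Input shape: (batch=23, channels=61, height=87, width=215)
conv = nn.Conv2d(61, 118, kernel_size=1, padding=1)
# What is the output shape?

Input shape: (23, 61, 87, 215)
Output shape: (23, 118, 89, 217)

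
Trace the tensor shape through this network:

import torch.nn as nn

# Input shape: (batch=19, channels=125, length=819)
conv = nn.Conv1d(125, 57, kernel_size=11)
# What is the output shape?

Input shape: (19, 125, 819)
Output shape: (19, 57, 809)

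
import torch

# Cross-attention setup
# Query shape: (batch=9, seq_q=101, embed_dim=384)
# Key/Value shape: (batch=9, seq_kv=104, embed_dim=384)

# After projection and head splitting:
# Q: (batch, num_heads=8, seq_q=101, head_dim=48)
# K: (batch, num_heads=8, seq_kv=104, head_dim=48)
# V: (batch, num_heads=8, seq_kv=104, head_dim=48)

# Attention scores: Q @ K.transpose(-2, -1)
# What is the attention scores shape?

Input shape: (9, 101, 384)
Output shape: (9, 8, 101, 104)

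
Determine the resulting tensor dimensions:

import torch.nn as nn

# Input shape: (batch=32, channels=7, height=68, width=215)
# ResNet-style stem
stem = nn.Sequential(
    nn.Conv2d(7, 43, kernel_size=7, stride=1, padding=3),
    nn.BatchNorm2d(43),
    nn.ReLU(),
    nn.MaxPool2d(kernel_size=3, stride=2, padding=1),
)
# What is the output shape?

Input shape: (32, 7, 68, 215)
  -> after Conv2d 7x7 stride=1: (32, 43, 68, 215)
Output shape: (32, 43, 34, 108)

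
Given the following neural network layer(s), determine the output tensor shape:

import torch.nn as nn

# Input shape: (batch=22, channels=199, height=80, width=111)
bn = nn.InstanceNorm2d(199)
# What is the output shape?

Input shape: (22, 199, 80, 111)
Output shape: (22, 199, 80, 111)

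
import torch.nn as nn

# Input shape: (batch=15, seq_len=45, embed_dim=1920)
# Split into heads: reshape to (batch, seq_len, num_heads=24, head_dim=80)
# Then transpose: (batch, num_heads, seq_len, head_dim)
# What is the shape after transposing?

Input shape: (15, 45, 1920)
  -> after reshape: (15, 45, 24, 80)
Output shape: (15, 24, 45, 80)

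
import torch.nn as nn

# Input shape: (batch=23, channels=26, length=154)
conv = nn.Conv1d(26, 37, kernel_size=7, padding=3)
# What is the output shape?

Input shape: (23, 26, 154)
Output shape: (23, 37, 154)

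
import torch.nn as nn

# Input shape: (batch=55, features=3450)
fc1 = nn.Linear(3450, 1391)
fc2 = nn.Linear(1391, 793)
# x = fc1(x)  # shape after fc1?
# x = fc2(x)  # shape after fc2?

Input shape: (55, 3450)
  -> after fc1: (55, 1391)
Output shape: (55, 793)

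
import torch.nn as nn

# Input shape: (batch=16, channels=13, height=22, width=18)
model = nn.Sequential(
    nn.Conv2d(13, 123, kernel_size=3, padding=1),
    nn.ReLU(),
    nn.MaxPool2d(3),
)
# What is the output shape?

Input shape: (16, 13, 22, 18)
  -> after Conv2d: (16, 123, 22, 18)
  -> after ReLU: (16, 123, 22, 18)
Output shape: (16, 123, 7, 6)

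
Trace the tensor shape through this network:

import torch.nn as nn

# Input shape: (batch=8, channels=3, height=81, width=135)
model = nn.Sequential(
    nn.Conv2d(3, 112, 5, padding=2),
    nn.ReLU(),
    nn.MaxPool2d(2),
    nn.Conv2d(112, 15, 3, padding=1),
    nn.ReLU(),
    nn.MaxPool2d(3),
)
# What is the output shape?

Input shape: (8, 3, 81, 135)
  -> after first Conv2d: (8, 112, 81, 135)
  -> after first MaxPool2d: (8, 112, 40, 67)
  -> after second Conv2d: (8, 15, 40, 67)
Output shape: (8, 15, 13, 22)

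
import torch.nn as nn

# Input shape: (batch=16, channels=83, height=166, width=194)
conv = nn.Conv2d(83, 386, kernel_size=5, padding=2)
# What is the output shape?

Input shape: (16, 83, 166, 194)
Output shape: (16, 386, 166, 194)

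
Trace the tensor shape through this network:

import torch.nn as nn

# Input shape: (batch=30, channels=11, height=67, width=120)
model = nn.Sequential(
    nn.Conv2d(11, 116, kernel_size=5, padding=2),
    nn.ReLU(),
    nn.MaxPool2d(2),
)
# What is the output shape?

Input shape: (30, 11, 67, 120)
  -> after Conv2d: (30, 116, 67, 120)
  -> after ReLU: (30, 116, 67, 120)
Output shape: (30, 116, 33, 60)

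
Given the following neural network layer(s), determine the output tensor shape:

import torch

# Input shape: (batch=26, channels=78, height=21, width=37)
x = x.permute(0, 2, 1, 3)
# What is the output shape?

Input shape: (26, 78, 21, 37)
Output shape: (26, 21, 78, 37)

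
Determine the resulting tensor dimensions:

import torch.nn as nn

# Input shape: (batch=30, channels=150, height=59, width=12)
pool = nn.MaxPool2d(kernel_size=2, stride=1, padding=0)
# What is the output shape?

Input shape: (30, 150, 59, 12)
Output shape: (30, 150, 58, 11)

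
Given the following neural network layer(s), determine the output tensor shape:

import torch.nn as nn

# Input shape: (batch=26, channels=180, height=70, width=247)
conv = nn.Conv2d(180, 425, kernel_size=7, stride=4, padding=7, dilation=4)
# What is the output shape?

Input shape: (26, 180, 70, 247)
Output shape: (26, 425, 15, 60)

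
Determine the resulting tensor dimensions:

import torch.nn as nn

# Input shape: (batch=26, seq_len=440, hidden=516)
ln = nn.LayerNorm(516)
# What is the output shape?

Input shape: (26, 440, 516)
Output shape: (26, 440, 516)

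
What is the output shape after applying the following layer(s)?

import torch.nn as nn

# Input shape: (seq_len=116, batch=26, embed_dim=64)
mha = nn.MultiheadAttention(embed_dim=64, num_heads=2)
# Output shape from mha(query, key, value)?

Input shape: (116, 26, 64)
Output shape: (116, 26, 64)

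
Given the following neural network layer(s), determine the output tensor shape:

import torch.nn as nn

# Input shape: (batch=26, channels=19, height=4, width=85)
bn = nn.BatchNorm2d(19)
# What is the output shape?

Input shape: (26, 19, 4, 85)
Output shape: (26, 19, 4, 85)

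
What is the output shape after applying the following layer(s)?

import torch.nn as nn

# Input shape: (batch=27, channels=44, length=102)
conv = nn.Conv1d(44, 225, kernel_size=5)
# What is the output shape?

Input shape: (27, 44, 102)
Output shape: (27, 225, 98)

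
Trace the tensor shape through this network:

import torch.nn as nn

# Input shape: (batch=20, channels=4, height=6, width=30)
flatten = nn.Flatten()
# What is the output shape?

Input shape: (20, 4, 6, 30)
Output shape: (20, 720)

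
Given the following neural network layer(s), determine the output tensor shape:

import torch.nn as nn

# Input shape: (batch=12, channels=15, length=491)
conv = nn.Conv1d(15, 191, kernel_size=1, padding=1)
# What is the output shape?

Input shape: (12, 15, 491)
Output shape: (12, 191, 493)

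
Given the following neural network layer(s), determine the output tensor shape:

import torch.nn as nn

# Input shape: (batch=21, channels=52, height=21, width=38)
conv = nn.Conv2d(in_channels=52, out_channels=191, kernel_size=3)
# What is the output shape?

Input shape: (21, 52, 21, 38)
Output shape: (21, 191, 19, 36)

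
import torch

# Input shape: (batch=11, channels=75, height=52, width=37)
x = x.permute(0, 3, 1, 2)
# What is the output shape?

Input shape: (11, 75, 52, 37)
Output shape: (11, 37, 75, 52)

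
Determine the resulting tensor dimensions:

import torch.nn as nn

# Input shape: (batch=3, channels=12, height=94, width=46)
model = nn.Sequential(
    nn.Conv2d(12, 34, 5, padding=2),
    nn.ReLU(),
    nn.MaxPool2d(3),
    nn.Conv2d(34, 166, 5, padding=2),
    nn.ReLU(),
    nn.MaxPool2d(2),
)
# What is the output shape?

Input shape: (3, 12, 94, 46)
  -> after first Conv2d: (3, 34, 94, 46)
  -> after first MaxPool2d: (3, 34, 31, 15)
  -> after second Conv2d: (3, 166, 31, 15)
Output shape: (3, 166, 15, 7)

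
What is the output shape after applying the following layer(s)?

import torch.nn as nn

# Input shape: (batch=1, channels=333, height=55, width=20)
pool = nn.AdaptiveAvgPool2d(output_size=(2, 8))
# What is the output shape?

Input shape: (1, 333, 55, 20)
Output shape: (1, 333, 2, 8)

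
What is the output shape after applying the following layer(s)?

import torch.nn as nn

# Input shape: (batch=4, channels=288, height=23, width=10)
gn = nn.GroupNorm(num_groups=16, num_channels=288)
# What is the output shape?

Input shape: (4, 288, 23, 10)
Output shape: (4, 288, 23, 10)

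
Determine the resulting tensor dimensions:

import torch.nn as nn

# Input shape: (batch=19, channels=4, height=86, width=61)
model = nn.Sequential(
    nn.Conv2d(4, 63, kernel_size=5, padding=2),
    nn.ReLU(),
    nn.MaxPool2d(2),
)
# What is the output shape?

Input shape: (19, 4, 86, 61)
  -> after Conv2d: (19, 63, 86, 61)
  -> after ReLU: (19, 63, 86, 61)
Output shape: (19, 63, 43, 30)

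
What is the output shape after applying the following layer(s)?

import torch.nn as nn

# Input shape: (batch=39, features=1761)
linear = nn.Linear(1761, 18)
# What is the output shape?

Input shape: (39, 1761)
Output shape: (39, 18)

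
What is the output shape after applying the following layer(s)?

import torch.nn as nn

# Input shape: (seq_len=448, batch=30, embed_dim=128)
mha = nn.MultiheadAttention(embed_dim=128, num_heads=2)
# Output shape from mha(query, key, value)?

Input shape: (448, 30, 128)
Output shape: (448, 30, 128)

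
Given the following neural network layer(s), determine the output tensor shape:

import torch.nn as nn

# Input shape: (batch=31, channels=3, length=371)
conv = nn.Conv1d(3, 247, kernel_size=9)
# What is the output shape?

Input shape: (31, 3, 371)
Output shape: (31, 247, 363)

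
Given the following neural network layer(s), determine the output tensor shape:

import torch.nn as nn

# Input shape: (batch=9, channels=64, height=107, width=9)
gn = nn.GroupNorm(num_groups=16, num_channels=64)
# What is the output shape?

Input shape: (9, 64, 107, 9)
Output shape: (9, 64, 107, 9)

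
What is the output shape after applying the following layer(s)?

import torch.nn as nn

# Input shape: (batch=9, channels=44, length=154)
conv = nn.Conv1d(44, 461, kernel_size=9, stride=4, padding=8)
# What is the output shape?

Input shape: (9, 44, 154)
Output shape: (9, 461, 41)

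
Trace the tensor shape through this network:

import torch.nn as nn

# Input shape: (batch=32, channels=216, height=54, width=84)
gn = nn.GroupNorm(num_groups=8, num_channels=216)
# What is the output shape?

Input shape: (32, 216, 54, 84)
Output shape: (32, 216, 54, 84)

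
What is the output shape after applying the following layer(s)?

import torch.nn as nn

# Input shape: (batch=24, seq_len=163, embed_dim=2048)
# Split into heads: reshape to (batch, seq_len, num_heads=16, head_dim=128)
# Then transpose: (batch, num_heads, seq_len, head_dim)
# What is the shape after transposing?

Input shape: (24, 163, 2048)
  -> after reshape: (24, 163, 16, 128)
Output shape: (24, 16, 163, 128)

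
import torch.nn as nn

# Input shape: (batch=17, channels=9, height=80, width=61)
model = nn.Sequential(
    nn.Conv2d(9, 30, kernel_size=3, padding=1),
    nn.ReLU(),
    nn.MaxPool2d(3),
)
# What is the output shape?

Input shape: (17, 9, 80, 61)
  -> after Conv2d: (17, 30, 80, 61)
  -> after ReLU: (17, 30, 80, 61)
Output shape: (17, 30, 26, 20)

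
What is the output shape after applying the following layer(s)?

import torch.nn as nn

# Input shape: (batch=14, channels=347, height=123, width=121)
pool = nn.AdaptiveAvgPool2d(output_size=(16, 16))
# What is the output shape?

Input shape: (14, 347, 123, 121)
Output shape: (14, 347, 16, 16)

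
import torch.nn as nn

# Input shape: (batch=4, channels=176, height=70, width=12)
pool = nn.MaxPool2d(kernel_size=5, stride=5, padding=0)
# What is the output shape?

Input shape: (4, 176, 70, 12)
Output shape: (4, 176, 14, 2)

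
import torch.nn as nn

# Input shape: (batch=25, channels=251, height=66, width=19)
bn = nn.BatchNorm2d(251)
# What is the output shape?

Input shape: (25, 251, 66, 19)
Output shape: (25, 251, 66, 19)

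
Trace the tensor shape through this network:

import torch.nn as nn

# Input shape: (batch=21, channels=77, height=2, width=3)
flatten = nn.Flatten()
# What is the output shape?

Input shape: (21, 77, 2, 3)
Output shape: (21, 462)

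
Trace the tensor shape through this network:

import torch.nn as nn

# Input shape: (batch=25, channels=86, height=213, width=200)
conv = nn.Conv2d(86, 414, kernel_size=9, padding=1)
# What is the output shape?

Input shape: (25, 86, 213, 200)
Output shape: (25, 414, 207, 194)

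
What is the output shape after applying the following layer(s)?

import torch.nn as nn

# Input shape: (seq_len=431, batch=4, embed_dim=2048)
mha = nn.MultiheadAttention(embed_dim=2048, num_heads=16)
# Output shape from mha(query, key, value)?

Input shape: (431, 4, 2048)
Output shape: (431, 4, 2048)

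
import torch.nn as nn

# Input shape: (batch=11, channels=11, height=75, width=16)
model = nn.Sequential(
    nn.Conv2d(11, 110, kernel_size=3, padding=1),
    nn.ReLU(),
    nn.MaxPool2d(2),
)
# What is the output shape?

Input shape: (11, 11, 75, 16)
  -> after Conv2d: (11, 110, 75, 16)
  -> after ReLU: (11, 110, 75, 16)
Output shape: (11, 110, 37, 8)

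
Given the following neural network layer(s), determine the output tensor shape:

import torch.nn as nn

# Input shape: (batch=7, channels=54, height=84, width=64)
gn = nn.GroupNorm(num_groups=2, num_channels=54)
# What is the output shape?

Input shape: (7, 54, 84, 64)
Output shape: (7, 54, 84, 64)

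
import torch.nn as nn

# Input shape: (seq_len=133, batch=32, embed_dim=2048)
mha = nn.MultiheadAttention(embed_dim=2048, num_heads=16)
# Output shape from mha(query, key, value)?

Input shape: (133, 32, 2048)
Output shape: (133, 32, 2048)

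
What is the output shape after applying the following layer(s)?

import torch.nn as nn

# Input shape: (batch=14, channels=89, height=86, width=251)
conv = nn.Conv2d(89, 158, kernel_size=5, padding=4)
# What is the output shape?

Input shape: (14, 89, 86, 251)
Output shape: (14, 158, 90, 255)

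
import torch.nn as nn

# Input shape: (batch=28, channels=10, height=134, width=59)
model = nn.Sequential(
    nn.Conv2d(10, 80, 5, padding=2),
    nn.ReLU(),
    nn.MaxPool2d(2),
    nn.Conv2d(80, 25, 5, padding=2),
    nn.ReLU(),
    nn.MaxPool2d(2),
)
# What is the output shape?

Input shape: (28, 10, 134, 59)
  -> after first Conv2d: (28, 80, 134, 59)
  -> after first MaxPool2d: (28, 80, 67, 29)
  -> after second Conv2d: (28, 25, 67, 29)
Output shape: (28, 25, 33, 14)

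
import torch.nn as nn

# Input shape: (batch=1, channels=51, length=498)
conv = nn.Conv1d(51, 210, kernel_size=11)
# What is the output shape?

Input shape: (1, 51, 498)
Output shape: (1, 210, 488)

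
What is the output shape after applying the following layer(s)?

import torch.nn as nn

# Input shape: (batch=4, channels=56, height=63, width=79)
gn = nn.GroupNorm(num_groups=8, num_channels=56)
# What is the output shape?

Input shape: (4, 56, 63, 79)
Output shape: (4, 56, 63, 79)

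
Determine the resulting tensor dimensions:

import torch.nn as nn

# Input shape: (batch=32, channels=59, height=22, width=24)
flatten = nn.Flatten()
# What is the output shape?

Input shape: (32, 59, 22, 24)
Output shape: (32, 31152)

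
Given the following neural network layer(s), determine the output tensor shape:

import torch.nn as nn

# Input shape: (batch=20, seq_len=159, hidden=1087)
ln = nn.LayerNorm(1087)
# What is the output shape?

Input shape: (20, 159, 1087)
Output shape: (20, 159, 1087)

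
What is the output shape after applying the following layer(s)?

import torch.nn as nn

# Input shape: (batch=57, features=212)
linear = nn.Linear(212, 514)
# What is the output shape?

Input shape: (57, 212)
Output shape: (57, 514)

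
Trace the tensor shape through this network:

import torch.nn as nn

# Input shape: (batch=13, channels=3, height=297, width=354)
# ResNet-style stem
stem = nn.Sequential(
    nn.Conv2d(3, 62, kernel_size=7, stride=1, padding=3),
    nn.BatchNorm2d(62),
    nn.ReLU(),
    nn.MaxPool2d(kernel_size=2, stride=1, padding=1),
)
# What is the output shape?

Input shape: (13, 3, 297, 354)
  -> after Conv2d 7x7 stride=1: (13, 62, 297, 354)
Output shape: (13, 62, 298, 355)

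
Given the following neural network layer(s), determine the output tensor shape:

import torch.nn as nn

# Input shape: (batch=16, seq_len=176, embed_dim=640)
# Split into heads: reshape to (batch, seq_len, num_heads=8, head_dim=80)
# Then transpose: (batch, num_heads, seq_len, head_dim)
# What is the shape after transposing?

Input shape: (16, 176, 640)
  -> after reshape: (16, 176, 8, 80)
Output shape: (16, 8, 176, 80)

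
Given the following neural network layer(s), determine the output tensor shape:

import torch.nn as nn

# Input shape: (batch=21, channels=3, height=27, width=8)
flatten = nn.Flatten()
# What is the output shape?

Input shape: (21, 3, 27, 8)
Output shape: (21, 648)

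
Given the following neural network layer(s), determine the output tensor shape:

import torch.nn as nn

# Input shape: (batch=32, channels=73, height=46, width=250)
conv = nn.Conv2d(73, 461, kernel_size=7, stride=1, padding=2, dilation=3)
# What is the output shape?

Input shape: (32, 73, 46, 250)
Output shape: (32, 461, 32, 236)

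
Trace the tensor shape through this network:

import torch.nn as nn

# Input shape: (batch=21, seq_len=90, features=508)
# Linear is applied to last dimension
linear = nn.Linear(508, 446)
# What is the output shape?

Input shape: (21, 90, 508)
Output shape: (21, 90, 446)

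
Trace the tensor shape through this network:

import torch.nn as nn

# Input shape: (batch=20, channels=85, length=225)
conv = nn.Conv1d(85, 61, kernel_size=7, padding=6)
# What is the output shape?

Input shape: (20, 85, 225)
Output shape: (20, 61, 231)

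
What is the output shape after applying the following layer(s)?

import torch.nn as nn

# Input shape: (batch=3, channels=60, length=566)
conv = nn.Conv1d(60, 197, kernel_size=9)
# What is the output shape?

Input shape: (3, 60, 566)
Output shape: (3, 197, 558)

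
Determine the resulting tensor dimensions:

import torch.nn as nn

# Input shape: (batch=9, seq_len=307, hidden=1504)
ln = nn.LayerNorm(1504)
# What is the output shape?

Input shape: (9, 307, 1504)
Output shape: (9, 307, 1504)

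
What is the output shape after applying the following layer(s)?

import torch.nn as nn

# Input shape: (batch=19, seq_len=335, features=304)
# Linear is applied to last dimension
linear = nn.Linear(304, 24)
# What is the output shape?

Input shape: (19, 335, 304)
Output shape: (19, 335, 24)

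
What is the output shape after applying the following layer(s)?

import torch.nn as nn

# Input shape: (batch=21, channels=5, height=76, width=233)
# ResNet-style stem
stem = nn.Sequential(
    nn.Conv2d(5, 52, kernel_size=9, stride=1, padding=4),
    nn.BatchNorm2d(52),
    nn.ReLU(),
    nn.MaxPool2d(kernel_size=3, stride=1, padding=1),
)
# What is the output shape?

Input shape: (21, 5, 76, 233)
  -> after Conv2d 9x9 stride=1: (21, 52, 76, 233)
Output shape: (21, 52, 76, 233)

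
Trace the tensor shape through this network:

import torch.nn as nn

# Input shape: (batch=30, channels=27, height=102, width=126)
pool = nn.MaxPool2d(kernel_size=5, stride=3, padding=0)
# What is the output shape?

Input shape: (30, 27, 102, 126)
Output shape: (30, 27, 33, 41)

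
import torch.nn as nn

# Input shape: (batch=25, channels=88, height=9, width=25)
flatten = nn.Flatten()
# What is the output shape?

Input shape: (25, 88, 9, 25)
Output shape: (25, 19800)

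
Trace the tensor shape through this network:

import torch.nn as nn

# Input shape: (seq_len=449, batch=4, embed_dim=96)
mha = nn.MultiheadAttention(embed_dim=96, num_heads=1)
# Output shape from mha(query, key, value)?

Input shape: (449, 4, 96)
Output shape: (449, 4, 96)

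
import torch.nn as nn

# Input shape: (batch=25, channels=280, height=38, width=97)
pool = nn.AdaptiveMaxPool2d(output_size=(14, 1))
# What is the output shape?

Input shape: (25, 280, 38, 97)
Output shape: (25, 280, 14, 1)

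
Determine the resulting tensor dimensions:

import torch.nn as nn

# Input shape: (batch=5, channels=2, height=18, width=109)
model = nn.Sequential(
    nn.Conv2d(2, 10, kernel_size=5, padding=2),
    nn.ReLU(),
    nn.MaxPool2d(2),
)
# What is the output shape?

Input shape: (5, 2, 18, 109)
  -> after Conv2d: (5, 10, 18, 109)
  -> after ReLU: (5, 10, 18, 109)
Output shape: (5, 10, 9, 54)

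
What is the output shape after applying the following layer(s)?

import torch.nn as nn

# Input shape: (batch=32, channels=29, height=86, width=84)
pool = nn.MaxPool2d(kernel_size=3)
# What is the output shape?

Input shape: (32, 29, 86, 84)
Output shape: (32, 29, 28, 28)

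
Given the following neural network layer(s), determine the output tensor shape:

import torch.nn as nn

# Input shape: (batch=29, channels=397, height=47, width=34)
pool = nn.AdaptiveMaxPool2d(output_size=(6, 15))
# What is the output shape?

Input shape: (29, 397, 47, 34)
Output shape: (29, 397, 6, 15)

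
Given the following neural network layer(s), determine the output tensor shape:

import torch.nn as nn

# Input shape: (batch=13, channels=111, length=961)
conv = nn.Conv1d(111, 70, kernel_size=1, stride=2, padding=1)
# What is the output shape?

Input shape: (13, 111, 961)
Output shape: (13, 70, 482)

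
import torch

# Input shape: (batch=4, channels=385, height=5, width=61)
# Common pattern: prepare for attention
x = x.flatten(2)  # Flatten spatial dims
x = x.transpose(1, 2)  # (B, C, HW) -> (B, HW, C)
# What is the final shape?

Input shape: (4, 385, 5, 61)
  -> after flatten(2): (4, 385, 305)
Output shape: (4, 305, 385)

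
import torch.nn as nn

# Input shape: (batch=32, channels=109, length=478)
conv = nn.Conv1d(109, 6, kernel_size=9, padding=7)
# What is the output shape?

Input shape: (32, 109, 478)
Output shape: (32, 6, 484)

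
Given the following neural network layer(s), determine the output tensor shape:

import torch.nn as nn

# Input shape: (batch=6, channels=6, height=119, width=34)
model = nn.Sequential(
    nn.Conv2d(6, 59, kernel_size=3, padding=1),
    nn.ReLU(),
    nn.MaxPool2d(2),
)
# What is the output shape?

Input shape: (6, 6, 119, 34)
  -> after Conv2d: (6, 59, 119, 34)
  -> after ReLU: (6, 59, 119, 34)
Output shape: (6, 59, 59, 17)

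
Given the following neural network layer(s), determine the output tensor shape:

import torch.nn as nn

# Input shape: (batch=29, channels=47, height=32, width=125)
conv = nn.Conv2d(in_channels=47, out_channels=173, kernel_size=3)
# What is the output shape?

Input shape: (29, 47, 32, 125)
Output shape: (29, 173, 30, 123)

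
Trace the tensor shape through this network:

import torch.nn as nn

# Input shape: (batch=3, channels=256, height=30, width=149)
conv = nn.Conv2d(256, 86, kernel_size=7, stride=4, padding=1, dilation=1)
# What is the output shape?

Input shape: (3, 256, 30, 149)
Output shape: (3, 86, 7, 37)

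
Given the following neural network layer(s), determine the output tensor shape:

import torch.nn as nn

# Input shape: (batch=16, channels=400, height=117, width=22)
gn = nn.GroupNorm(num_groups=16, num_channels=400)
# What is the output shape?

Input shape: (16, 400, 117, 22)
Output shape: (16, 400, 117, 22)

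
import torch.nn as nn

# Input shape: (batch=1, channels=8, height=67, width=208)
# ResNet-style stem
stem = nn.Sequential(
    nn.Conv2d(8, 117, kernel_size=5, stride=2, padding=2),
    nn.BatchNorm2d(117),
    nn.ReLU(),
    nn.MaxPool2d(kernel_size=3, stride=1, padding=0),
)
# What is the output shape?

Input shape: (1, 8, 67, 208)
  -> after Conv2d 5x5 stride=2: (1, 117, 34, 104)
Output shape: (1, 117, 32, 102)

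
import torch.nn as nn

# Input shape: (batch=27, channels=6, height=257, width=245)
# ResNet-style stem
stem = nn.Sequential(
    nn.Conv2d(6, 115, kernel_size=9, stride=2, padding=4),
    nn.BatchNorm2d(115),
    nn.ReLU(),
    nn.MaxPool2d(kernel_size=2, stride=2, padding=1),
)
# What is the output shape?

Input shape: (27, 6, 257, 245)
  -> after Conv2d 9x9 stride=2: (27, 115, 129, 123)
Output shape: (27, 115, 65, 62)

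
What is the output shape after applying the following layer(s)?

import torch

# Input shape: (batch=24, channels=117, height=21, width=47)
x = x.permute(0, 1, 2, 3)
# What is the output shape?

Input shape: (24, 117, 21, 47)
Output shape: (24, 117, 21, 47)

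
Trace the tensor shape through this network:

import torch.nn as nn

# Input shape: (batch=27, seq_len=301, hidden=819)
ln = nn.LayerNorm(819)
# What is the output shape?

Input shape: (27, 301, 819)
Output shape: (27, 301, 819)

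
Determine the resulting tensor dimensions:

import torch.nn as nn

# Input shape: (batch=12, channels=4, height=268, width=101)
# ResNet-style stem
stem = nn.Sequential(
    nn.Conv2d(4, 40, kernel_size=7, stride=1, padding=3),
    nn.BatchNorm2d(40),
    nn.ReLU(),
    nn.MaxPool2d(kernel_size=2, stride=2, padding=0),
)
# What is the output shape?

Input shape: (12, 4, 268, 101)
  -> after Conv2d 7x7 stride=1: (12, 40, 268, 101)
Output shape: (12, 40, 134, 50)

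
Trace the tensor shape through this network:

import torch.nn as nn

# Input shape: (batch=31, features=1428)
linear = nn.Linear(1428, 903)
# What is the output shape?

Input shape: (31, 1428)
Output shape: (31, 903)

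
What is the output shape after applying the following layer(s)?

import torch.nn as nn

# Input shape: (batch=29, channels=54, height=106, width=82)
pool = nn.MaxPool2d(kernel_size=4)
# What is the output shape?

Input shape: (29, 54, 106, 82)
Output shape: (29, 54, 26, 20)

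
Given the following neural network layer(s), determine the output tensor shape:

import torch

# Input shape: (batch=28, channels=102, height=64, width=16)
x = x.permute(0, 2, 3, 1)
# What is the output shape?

Input shape: (28, 102, 64, 16)
Output shape: (28, 64, 16, 102)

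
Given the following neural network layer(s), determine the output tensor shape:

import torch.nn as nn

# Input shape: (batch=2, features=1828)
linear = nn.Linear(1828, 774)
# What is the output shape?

Input shape: (2, 1828)
Output shape: (2, 774)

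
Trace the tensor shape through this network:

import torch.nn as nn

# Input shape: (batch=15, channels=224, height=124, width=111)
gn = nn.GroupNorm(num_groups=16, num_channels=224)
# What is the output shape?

Input shape: (15, 224, 124, 111)
Output shape: (15, 224, 124, 111)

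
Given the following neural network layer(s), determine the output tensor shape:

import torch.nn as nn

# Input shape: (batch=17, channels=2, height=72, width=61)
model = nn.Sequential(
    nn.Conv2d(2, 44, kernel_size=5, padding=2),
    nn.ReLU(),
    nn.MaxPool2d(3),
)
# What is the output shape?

Input shape: (17, 2, 72, 61)
  -> after Conv2d: (17, 44, 72, 61)
  -> after ReLU: (17, 44, 72, 61)
Output shape: (17, 44, 24, 20)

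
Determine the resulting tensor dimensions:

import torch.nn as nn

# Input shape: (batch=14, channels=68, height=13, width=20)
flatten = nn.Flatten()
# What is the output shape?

Input shape: (14, 68, 13, 20)
Output shape: (14, 17680)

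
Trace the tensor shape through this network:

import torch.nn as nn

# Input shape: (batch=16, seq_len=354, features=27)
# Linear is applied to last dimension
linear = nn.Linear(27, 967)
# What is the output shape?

Input shape: (16, 354, 27)
Output shape: (16, 354, 967)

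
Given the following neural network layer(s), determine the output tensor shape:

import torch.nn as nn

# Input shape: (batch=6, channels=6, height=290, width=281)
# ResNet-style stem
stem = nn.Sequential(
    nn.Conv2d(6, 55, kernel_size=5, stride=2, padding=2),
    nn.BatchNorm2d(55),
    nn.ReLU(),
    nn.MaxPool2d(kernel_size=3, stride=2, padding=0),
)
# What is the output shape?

Input shape: (6, 6, 290, 281)
  -> after Conv2d 5x5 stride=2: (6, 55, 145, 141)
Output shape: (6, 55, 72, 70)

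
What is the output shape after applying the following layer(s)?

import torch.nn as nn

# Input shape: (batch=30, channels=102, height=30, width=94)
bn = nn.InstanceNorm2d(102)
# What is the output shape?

Input shape: (30, 102, 30, 94)
Output shape: (30, 102, 30, 94)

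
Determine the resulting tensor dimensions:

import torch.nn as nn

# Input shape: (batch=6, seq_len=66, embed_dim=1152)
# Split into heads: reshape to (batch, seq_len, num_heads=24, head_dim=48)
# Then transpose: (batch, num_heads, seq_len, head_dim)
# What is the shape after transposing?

Input shape: (6, 66, 1152)
  -> after reshape: (6, 66, 24, 48)
Output shape: (6, 24, 66, 48)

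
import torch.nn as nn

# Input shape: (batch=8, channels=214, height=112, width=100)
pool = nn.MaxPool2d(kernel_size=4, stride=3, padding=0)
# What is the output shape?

Input shape: (8, 214, 112, 100)
Output shape: (8, 214, 37, 33)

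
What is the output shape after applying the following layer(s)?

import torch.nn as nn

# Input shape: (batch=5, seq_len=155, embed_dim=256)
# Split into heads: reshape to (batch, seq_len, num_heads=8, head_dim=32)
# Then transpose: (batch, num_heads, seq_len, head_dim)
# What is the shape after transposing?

Input shape: (5, 155, 256)
  -> after reshape: (5, 155, 8, 32)
Output shape: (5, 8, 155, 32)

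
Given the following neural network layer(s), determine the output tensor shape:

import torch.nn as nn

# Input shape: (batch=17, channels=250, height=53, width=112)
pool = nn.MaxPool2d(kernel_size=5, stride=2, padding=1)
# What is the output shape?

Input shape: (17, 250, 53, 112)
Output shape: (17, 250, 26, 55)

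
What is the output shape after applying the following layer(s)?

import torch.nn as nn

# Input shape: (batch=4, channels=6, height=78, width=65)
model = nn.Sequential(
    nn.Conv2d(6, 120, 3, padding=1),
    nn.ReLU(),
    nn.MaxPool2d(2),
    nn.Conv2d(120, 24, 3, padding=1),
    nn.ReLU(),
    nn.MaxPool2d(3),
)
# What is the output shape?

Input shape: (4, 6, 78, 65)
  -> after first Conv2d: (4, 120, 78, 65)
  -> after first MaxPool2d: (4, 120, 39, 32)
  -> after second Conv2d: (4, 24, 39, 32)
Output shape: (4, 24, 13, 10)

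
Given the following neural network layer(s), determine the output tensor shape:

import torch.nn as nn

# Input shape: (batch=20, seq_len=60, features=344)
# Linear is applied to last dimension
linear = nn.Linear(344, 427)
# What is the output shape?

Input shape: (20, 60, 344)
Output shape: (20, 60, 427)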